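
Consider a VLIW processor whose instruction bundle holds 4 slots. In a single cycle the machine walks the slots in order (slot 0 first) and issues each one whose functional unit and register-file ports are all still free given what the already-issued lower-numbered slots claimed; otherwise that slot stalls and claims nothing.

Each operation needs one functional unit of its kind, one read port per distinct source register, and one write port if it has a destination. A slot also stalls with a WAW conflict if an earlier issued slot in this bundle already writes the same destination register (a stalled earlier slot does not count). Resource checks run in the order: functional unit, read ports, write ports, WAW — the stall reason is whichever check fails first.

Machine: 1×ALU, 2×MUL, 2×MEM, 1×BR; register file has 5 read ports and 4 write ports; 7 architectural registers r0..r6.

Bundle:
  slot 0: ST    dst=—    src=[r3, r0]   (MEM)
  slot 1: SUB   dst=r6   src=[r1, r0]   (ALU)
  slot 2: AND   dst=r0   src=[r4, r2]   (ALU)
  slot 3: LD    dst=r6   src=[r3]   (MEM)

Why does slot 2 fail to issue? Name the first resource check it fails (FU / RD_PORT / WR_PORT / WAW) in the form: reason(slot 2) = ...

reason(slot 2) = FU

  0. MEM ⇒ go  {1A/2Mu/1Ld/1B | 3r 4w}
  1. ALU→r6 ⇒ go  {0A/2Mu/1Ld/1B | 1r 3w}
  2. ALU→r0 ⇒ no(FU)  {0A/2Mu/1Ld/1B | 1r 3w}
  3. MEM→r6 ⇒ no(WAW)  {0A/2Mu/1Ld/1B | 1r 3w}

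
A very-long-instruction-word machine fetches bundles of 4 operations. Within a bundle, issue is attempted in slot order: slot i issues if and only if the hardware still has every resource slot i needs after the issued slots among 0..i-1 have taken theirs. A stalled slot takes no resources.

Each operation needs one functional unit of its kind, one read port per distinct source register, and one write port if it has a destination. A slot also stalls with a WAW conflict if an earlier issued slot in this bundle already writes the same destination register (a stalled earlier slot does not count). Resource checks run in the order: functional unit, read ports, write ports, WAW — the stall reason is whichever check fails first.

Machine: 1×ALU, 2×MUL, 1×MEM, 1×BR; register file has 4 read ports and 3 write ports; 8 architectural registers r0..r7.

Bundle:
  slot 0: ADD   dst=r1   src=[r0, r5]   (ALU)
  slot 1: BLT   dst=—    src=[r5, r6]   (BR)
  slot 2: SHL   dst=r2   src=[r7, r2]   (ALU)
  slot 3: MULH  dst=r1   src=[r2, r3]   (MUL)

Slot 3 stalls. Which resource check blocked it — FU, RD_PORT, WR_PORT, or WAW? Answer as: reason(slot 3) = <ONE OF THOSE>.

reason(slot 3) = RD_PORT

#0 ALU src=r0,r5 dispatched  <A:0 Mu:2 Ld:1 B:1 rd:2 wr:2>
#1 BR src=r5,r6 dispatched  <A:0 Mu:2 Ld:1 B:0 rd:0 wr:2>
#2 ALU src=r7,r2 held:FU  <A:0 Mu:2 Ld:1 B:0 rd:0 wr:2>
#3 MUL src=r2,r3 held:RD_PORT  <A:0 Mu:2 Ld:1 B:0 rd:0 wr:2>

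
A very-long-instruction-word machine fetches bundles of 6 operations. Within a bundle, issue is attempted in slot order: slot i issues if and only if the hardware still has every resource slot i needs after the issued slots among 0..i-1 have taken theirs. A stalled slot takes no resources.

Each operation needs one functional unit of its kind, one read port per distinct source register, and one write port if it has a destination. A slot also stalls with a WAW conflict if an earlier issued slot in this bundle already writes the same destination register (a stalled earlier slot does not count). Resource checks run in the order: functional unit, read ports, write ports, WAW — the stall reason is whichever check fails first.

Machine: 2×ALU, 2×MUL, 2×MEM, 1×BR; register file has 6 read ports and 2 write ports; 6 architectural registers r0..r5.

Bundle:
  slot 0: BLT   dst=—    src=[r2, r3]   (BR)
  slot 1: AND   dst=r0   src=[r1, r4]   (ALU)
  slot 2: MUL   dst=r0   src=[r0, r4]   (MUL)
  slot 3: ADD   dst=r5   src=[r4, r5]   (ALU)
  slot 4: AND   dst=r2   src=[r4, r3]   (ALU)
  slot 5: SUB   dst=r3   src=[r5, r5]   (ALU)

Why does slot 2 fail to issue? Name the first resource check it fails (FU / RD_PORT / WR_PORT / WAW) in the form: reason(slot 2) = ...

(0) want 1×BR +2rd +0wr — yes → AL2|MU2|ME2|BR0|rd4|wr2
(1) want 1×ALU +2rd +1wr — yes → AL1|MU2|ME2|BR0|rd2|wr1
(2) want 1×MUL +2rd +1wr — WAW → AL1|MU2|ME2|BR0|rd2|wr1
(3) want 1×ALU +2rd +1wr — yes → AL0|MU2|ME2|BR0|rd0|wr0
(4) want 1×ALU +2rd +1wr — FU → AL0|MU2|ME2|BR0|rd0|wr0
(5) want 1×ALU +1rd +1wr — FU → AL0|MU2|ME2|BR0|rd0|wr0

reason(slot 2) = WAW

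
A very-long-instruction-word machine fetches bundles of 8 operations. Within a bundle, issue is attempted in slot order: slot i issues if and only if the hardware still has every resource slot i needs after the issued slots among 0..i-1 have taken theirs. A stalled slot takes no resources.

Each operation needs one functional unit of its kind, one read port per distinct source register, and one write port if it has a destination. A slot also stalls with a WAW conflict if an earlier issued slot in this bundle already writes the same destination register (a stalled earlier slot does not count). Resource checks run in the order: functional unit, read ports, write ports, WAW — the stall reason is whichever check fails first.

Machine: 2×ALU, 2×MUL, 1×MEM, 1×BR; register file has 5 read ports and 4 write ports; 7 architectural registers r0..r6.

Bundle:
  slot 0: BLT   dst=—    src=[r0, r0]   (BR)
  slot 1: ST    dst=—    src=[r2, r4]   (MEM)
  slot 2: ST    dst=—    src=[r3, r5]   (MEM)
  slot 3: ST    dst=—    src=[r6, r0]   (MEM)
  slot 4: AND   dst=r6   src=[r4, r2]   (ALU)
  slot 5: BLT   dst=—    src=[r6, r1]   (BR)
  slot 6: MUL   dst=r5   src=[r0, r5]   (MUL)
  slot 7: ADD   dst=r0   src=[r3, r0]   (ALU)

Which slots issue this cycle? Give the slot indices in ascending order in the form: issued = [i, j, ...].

  0. BR ⇒ go  {2A/2Mu/1Ld/0B | 4r 4w}
  1. MEM ⇒ go  {2A/2Mu/0Ld/0B | 2r 4w}
  2. MEM ⇒ no(FU)  {2A/2Mu/0Ld/0B | 2r 4w}
  3. MEM ⇒ no(FU)  {2A/2Mu/0Ld/0B | 2r 4w}
  4. ALU→r6 ⇒ go  {1A/2Mu/0Ld/0B | 0r 3w}
  5. BR ⇒ no(FU)  {1A/2Mu/0Ld/0B | 0r 3w}
  6. MUL→r5 ⇒ no(RD_PORT)  {1A/2Mu/0Ld/0B | 0r 3w}
  7. ALU→r0 ⇒ no(RD_PORT)  {1A/2Mu/0Ld/0B | 0r 3w}

issued = [0, 1, 4]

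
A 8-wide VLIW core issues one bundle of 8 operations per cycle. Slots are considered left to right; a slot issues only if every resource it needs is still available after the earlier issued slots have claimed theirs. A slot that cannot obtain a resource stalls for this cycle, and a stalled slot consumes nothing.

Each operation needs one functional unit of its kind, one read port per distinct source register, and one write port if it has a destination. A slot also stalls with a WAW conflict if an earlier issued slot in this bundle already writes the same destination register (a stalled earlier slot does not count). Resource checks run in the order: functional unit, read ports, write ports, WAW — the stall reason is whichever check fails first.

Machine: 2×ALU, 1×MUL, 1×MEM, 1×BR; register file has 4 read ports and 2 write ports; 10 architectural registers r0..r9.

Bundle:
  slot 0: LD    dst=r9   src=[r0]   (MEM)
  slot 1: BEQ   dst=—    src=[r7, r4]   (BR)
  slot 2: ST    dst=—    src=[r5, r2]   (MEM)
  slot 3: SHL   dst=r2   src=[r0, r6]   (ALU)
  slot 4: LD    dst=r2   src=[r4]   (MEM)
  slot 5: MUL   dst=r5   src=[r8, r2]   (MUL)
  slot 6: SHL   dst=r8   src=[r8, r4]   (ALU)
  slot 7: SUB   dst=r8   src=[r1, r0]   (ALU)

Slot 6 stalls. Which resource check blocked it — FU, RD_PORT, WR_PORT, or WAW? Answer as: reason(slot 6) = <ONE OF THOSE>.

slot 0 (MEM): ISSUE — free A2,Mu1,Ld0,B1 rp3 wp1
slot 1 (BR): ISSUE — free A2,Mu1,Ld0,B0 rp1 wp1
slot 2 (MEM): stall FU — free A2,Mu1,Ld0,B0 rp1 wp1
slot 3 (ALU): stall RD_PORT — free A2,Mu1,Ld0,B0 rp1 wp1
slot 4 (MEM): stall FU — free A2,Mu1,Ld0,B0 rp1 wp1
slot 5 (MUL): stall RD_PORT — free A2,Mu1,Ld0,B0 rp1 wp1
slot 6 (ALU): stall RD_PORT — free A2,Mu1,Ld0,B0 rp1 wp1
slot 7 (ALU): stall RD_PORT — free A2,Mu1,Ld0,B0 rp1 wp1

reason(slot 6) = RD_PORT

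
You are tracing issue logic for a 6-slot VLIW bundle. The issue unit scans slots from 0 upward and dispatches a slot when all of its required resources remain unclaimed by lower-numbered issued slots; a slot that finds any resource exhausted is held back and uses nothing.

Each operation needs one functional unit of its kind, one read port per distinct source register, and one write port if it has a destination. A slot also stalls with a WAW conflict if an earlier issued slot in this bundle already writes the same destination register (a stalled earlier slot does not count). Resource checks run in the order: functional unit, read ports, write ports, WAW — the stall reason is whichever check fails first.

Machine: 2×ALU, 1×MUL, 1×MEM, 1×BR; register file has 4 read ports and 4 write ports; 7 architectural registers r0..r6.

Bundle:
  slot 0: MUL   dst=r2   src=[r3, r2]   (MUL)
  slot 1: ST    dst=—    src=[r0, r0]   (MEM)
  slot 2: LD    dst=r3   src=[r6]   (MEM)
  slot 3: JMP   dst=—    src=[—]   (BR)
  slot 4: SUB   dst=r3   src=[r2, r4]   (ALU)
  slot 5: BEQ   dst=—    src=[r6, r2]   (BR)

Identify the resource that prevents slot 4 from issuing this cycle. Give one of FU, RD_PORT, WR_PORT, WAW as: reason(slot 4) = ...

reason(slot 4) = RD_PORT

[0] MUL needs rd=2 wr=1: ok; after: ALU=2 MUL=0 MEM=1 BR=1, R=2, W=3
[1] MEM needs rd=1 wr=0: ok; after: ALU=2 MUL=0 MEM=0 BR=1, R=1, W=3
[2] MEM needs rd=1 wr=1: FU; after: ALU=2 MUL=0 MEM=0 BR=1, R=1, W=3
[3] BR needs rd=0 wr=0: ok; after: ALU=2 MUL=0 MEM=0 BR=0, R=1, W=3
[4] ALU needs rd=2 wr=1: RD_PORT; after: ALU=2 MUL=0 MEM=0 BR=0, R=1, W=3
[5] BR needs rd=2 wr=0: FU; after: ALU=2 MUL=0 MEM=0 BR=0, R=1, W=3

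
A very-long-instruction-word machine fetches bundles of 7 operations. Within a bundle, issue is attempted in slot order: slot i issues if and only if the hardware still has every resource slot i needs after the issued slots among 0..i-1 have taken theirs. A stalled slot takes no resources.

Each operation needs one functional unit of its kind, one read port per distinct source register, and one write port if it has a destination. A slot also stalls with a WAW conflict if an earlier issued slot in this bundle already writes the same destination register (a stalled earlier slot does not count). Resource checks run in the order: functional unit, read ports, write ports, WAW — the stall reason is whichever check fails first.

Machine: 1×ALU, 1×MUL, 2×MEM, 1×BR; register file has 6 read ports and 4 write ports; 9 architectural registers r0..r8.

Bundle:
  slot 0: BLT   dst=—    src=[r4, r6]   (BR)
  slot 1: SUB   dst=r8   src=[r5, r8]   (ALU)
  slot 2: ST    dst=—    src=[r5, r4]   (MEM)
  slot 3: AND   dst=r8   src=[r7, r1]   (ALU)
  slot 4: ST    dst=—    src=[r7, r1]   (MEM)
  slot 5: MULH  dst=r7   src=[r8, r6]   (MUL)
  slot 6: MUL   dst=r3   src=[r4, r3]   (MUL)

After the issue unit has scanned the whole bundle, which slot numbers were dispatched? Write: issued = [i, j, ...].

[0] BR needs rd=2 wr=0: ok; after: ALU=1 MUL=1 MEM=2 BR=0, R=4, W=4
[1] ALU needs rd=2 wr=1: ok; after: ALU=0 MUL=1 MEM=2 BR=0, R=2, W=3
[2] MEM needs rd=2 wr=0: ok; after: ALU=0 MUL=1 MEM=1 BR=0, R=0, W=3
[3] ALU needs rd=2 wr=1: FU; after: ALU=0 MUL=1 MEM=1 BR=0, R=0, W=3
[4] MEM needs rd=2 wr=0: RD_PORT; after: ALU=0 MUL=1 MEM=1 BR=0, R=0, W=3
[5] MUL needs rd=2 wr=1: RD_PORT; after: ALU=0 MUL=1 MEM=1 BR=0, R=0, W=3
[6] MUL needs rd=2 wr=1: RD_PORT; after: ALU=0 MUL=1 MEM=1 BR=0, R=0, W=3

issued = [0, 1, 2]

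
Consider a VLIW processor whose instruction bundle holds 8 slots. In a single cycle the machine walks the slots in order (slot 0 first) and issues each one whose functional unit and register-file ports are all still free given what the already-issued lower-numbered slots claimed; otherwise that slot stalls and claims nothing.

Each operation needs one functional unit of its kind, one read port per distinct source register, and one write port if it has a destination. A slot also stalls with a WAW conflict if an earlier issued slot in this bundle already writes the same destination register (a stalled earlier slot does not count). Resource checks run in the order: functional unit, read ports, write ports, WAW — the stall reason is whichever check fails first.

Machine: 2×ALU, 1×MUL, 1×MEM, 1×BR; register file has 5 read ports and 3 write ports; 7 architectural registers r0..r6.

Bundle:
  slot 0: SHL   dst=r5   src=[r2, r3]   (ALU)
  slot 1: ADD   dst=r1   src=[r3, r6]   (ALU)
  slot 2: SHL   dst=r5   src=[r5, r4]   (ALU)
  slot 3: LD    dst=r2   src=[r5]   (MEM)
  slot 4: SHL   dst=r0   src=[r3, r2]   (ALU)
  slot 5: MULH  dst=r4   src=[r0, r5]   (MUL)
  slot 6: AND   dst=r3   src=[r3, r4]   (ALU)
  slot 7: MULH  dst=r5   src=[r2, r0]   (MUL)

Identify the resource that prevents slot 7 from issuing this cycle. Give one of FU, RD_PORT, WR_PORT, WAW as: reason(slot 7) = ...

reason(slot 7) = RD_PORT

[0] ALU needs rd=2 wr=1: ok; after: ALU=1 MUL=1 MEM=1 BR=1, R=3, W=2
[1] ALU needs rd=2 wr=1: ok; after: ALU=0 MUL=1 MEM=1 BR=1, R=1, W=1
[2] ALU needs rd=2 wr=1: FU; after: ALU=0 MUL=1 MEM=1 BR=1, R=1, W=1
[3] MEM needs rd=1 wr=1: ok; after: ALU=0 MUL=1 MEM=0 BR=1, R=0, W=0
[4] ALU needs rd=2 wr=1: FU; after: ALU=0 MUL=1 MEM=0 BR=1, R=0, W=0
[5] MUL needs rd=2 wr=1: RD_PORT; after: ALU=0 MUL=1 MEM=0 BR=1, R=0, W=0
[6] ALU needs rd=2 wr=1: FU; after: ALU=0 MUL=1 MEM=0 BR=1, R=0, W=0
[7] MUL needs rd=2 wr=1: RD_PORT; after: ALU=0 MUL=1 MEM=0 BR=1, R=0, W=0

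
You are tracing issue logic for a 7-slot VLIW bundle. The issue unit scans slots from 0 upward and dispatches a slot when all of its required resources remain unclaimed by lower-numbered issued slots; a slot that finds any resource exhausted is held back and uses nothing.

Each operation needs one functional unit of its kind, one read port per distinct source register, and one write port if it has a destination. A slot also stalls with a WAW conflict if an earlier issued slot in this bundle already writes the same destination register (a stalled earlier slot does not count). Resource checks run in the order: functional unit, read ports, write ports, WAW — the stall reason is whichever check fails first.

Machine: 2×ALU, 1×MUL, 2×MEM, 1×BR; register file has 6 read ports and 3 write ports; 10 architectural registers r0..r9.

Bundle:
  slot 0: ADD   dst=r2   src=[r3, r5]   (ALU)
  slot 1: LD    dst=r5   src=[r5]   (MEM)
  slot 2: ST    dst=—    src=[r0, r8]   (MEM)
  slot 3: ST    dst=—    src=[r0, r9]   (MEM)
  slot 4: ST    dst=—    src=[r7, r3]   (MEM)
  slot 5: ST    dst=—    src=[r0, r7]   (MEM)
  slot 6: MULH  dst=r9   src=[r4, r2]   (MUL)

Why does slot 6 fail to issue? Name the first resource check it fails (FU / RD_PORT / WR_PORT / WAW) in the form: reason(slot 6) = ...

reason(slot 6) = RD_PORT

[0] ALU needs rd=2 wr=1: ok; after: ALU=1 MUL=1 MEM=2 BR=1, R=4, W=2
[1] MEM needs rd=1 wr=1: ok; after: ALU=1 MUL=1 MEM=1 BR=1, R=3, W=1
[2] MEM needs rd=2 wr=0: ok; after: ALU=1 MUL=1 MEM=0 BR=1, R=1, W=1
[3] MEM needs rd=2 wr=0: FU; after: ALU=1 MUL=1 MEM=0 BR=1, R=1, W=1
[4] MEM needs rd=2 wr=0: FU; after: ALU=1 MUL=1 MEM=0 BR=1, R=1, W=1
[5] MEM needs rd=2 wr=0: FU; after: ALU=1 MUL=1 MEM=0 BR=1, R=1, W=1
[6] MUL needs rd=2 wr=1: RD_PORT; after: ALU=1 MUL=1 MEM=0 BR=1, R=1, W=1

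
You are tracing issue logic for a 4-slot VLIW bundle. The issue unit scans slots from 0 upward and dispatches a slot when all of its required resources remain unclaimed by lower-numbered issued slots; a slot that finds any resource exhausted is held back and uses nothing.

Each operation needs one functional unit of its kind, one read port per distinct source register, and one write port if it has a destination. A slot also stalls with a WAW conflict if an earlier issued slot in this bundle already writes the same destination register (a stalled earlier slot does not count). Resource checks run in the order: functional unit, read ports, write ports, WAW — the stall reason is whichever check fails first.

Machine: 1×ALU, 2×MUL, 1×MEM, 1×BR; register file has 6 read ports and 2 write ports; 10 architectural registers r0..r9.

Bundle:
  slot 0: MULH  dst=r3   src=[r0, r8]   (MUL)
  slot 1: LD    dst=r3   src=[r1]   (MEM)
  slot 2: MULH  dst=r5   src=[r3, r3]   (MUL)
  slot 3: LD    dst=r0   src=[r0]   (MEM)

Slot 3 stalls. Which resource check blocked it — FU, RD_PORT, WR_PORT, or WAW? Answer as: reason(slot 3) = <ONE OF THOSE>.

  0. MUL→r3 ⇒ go  {1A/1Mu/1Ld/1B | 4r 1w}
  1. MEM→r3 ⇒ no(WAW)  {1A/1Mu/1Ld/1B | 4r 1w}
  2. MUL→r5 ⇒ go  {1A/0Mu/1Ld/1B | 3r 0w}
  3. MEM→r0 ⇒ no(WR_PORT)  {1A/0Mu/1Ld/1B | 3r 0w}

reason(slot 3) = WR_PORT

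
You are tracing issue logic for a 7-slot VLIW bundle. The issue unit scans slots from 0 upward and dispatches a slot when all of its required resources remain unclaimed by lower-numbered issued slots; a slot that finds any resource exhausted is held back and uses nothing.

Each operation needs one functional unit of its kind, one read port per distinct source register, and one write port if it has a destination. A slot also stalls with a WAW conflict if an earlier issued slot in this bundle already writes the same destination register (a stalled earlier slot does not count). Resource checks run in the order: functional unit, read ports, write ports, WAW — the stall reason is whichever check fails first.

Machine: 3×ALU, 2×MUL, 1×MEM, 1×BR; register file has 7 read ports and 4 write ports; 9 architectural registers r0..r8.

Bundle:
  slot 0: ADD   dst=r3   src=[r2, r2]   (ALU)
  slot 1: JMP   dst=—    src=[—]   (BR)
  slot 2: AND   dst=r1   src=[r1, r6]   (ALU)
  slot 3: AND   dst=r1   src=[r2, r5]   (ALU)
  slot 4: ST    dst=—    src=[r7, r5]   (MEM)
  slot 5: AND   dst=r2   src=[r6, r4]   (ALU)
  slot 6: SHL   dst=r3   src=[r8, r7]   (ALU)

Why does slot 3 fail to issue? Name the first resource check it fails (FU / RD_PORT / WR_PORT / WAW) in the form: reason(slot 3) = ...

reason(slot 3) = WAW

(0) want 1×ALU +1rd +1wr — yes → AL2|MU2|ME1|BR1|rd6|wr3
(1) want 1×BR +0rd +0wr — yes → AL2|MU2|ME1|BR0|rd6|wr3
(2) want 1×ALU +2rd +1wr — yes → AL1|MU2|ME1|BR0|rd4|wr2
(3) want 1×ALU +2rd +1wr — WAW → AL1|MU2|ME1|BR0|rd4|wr2
(4) want 1×MEM +2rd +0wr — yes → AL1|MU2|ME0|BR0|rd2|wr2
(5) want 1×ALU +2rd +1wr — yes → AL0|MU2|ME0|BR0|rd0|wr1
(6) want 1×ALU +2rd +1wr — FU → AL0|MU2|ME0|BR0|rd0|wr1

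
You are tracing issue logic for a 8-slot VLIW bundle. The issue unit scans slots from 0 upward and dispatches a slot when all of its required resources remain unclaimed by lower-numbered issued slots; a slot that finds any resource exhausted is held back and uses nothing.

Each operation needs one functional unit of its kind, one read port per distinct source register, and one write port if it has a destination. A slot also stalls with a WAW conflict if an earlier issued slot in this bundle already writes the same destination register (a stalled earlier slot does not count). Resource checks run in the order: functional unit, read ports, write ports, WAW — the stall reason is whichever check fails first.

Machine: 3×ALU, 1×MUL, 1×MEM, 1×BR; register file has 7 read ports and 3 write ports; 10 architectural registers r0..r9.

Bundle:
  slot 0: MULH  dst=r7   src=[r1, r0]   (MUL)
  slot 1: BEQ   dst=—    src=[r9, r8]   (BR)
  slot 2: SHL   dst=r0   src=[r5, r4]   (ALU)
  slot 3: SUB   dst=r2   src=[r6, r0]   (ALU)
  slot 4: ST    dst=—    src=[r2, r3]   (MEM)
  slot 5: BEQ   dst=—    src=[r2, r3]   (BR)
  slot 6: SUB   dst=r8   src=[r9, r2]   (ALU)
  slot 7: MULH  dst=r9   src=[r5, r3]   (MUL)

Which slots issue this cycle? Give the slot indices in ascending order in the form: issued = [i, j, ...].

  0. MUL→r7 ⇒ go  {3A/0Mu/1Ld/1B | 5r 2w}
  1. BR ⇒ go  {3A/0Mu/1Ld/0B | 3r 2w}
  2. ALU→r0 ⇒ go  {2A/0Mu/1Ld/0B | 1r 1w}
  3. ALU→r2 ⇒ no(RD_PORT)  {2A/0Mu/1Ld/0B | 1r 1w}
  4. MEM ⇒ no(RD_PORT)  {2A/0Mu/1Ld/0B | 1r 1w}
  5. BR ⇒ no(FU)  {2A/0Mu/1Ld/0B | 1r 1w}
  6. ALU→r8 ⇒ no(RD_PORT)  {2A/0Mu/1Ld/0B | 1r 1w}
  7. MUL→r9 ⇒ no(FU)  {2A/0Mu/1Ld/0B | 1r 1w}

issued = [0, 1, 2]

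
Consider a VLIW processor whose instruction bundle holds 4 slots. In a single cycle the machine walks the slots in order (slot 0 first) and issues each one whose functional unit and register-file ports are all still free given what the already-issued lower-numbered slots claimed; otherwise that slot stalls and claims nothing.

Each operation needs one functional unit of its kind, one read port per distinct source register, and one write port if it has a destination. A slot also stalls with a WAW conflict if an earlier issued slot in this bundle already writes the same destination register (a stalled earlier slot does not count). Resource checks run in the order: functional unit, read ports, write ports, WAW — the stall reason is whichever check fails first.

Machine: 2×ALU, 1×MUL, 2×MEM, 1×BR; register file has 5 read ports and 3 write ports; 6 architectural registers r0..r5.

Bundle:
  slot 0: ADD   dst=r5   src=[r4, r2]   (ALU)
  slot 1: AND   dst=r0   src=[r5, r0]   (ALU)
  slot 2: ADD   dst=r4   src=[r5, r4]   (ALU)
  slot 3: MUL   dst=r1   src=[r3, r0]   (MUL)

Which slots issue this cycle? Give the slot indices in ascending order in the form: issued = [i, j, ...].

[0] ALU needs rd=2 wr=1: ok; after: ALU=1 MUL=1 MEM=2 BR=1, R=3, W=2
[1] ALU needs rd=2 wr=1: ok; after: ALU=0 MUL=1 MEM=2 BR=1, R=1, W=1
[2] ALU needs rd=2 wr=1: FU; after: ALU=0 MUL=1 MEM=2 BR=1, R=1, W=1
[3] MUL needs rd=2 wr=1: RD_PORT; after: ALU=0 MUL=1 MEM=2 BR=1, R=1, W=1

issued = [0, 1]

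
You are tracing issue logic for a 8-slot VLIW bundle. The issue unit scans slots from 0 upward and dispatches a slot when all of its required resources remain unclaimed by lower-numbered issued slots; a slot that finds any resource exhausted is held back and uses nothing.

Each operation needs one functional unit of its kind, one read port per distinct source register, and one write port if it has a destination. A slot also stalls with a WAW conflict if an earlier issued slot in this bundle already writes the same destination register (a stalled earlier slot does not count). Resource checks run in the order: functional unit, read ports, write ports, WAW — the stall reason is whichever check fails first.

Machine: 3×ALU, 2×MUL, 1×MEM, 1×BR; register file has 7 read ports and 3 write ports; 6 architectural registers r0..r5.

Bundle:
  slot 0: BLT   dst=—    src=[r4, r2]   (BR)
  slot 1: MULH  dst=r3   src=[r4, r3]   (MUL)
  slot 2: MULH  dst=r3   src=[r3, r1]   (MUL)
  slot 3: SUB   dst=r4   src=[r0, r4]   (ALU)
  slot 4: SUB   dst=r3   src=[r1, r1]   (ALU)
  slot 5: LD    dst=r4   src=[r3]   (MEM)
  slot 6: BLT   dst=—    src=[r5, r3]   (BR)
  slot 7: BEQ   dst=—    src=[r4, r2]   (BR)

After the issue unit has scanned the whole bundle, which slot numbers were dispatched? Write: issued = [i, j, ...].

issued = [0, 1, 3]

  0. BR ⇒ go  {3A/2Mu/1Ld/0B | 5r 3w}
  1. MUL→r3 ⇒ go  {3A/1Mu/1Ld/0B | 3r 2w}
  2. MUL→r3 ⇒ no(WAW)  {3A/1Mu/1Ld/0B | 3r 2w}
  3. ALU→r4 ⇒ go  {2A/1Mu/1Ld/0B | 1r 1w}
  4. ALU→r3 ⇒ no(WAW)  {2A/1Mu/1Ld/0B | 1r 1w}
  5. MEM→r4 ⇒ no(WAW)  {2A/1Mu/1Ld/0B | 1r 1w}
  6. BR ⇒ no(FU)  {2A/1Mu/1Ld/0B | 1r 1w}
  7. BR ⇒ no(FU)  {2A/1Mu/1Ld/0B | 1r 1w}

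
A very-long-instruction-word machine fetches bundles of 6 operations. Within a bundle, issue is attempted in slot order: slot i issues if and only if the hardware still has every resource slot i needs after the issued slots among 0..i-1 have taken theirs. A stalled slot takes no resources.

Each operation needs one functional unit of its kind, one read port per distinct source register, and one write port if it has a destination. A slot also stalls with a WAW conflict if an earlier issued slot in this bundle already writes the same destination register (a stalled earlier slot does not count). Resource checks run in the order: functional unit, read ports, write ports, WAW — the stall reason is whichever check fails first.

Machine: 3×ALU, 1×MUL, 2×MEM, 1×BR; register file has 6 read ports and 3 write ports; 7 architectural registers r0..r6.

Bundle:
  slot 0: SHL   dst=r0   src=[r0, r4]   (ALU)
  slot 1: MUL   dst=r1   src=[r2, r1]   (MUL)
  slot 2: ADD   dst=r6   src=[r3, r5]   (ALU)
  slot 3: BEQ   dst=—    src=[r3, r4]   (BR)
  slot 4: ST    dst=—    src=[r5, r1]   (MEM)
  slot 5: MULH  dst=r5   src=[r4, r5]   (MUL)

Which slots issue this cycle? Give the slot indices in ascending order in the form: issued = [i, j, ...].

issued = [0, 1, 2]

  0. ALU→r0 ⇒ go  {2A/1Mu/2Ld/1B | 4r 2w}
  1. MUL→r1 ⇒ go  {2A/0Mu/2Ld/1B | 2r 1w}
  2. ALU→r6 ⇒ go  {1A/0Mu/2Ld/1B | 0r 0w}
  3. BR ⇒ no(RD_PORT)  {1A/0Mu/2Ld/1B | 0r 0w}
  4. MEM ⇒ no(RD_PORT)  {1A/0Mu/2Ld/1B | 0r 0w}
  5. MUL→r5 ⇒ no(FU)  {1A/0Mu/2Ld/1B | 0r 0w}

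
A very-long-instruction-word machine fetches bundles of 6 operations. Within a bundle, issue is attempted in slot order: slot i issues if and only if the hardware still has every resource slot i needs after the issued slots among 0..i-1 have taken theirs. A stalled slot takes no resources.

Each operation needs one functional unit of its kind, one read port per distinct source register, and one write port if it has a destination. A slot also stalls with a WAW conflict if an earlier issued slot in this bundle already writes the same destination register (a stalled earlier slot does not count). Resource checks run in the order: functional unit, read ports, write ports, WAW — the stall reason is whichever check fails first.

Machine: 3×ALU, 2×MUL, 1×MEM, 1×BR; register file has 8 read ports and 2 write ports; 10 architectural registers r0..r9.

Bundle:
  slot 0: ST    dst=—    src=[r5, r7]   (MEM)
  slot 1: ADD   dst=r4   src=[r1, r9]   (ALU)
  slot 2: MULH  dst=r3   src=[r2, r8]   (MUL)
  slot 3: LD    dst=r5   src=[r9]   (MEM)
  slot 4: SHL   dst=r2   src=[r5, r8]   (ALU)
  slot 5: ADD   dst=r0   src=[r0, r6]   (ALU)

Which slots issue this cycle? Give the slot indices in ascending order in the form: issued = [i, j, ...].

issued = [0, 1, 2]

slot 0 (MEM): ISSUE — free A3,Mu2,Ld0,B1 rp6 wp2
slot 1 (ALU): ISSUE — free A2,Mu2,Ld0,B1 rp4 wp1
slot 2 (MUL): ISSUE — free A2,Mu1,Ld0,B1 rp2 wp0
slot 3 (MEM): stall FU — free A2,Mu1,Ld0,B1 rp2 wp0
slot 4 (ALU): stall WR_PORT — free A2,Mu1,Ld0,B1 rp2 wp0
slot 5 (ALU): stall WR_PORT — free A2,Mu1,Ld0,B1 rp2 wp0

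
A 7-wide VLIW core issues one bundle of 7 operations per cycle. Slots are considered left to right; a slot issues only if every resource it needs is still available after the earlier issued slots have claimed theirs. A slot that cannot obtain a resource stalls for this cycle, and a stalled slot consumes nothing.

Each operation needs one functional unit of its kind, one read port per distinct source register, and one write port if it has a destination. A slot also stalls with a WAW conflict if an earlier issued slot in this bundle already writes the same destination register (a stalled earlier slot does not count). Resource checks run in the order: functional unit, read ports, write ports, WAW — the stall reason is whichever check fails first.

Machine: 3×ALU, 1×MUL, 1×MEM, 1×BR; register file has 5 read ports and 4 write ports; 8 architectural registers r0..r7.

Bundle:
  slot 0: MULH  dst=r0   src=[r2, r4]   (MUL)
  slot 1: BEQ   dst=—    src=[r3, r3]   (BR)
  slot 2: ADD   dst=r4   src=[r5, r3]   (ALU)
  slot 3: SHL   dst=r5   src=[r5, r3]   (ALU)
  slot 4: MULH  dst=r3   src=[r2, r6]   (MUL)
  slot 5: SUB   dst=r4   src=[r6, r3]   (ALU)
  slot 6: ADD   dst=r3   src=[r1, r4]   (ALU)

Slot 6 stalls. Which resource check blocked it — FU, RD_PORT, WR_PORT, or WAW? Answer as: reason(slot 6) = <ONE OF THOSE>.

reason(slot 6) = RD_PORT

slot 0 (MUL): ISSUE — free A3,Mu0,Ld1,B1 rp3 wp3
slot 1 (BR): ISSUE — free A3,Mu0,Ld1,B0 rp2 wp3
slot 2 (ALU): ISSUE — free A2,Mu0,Ld1,B0 rp0 wp2
slot 3 (ALU): stall RD_PORT — free A2,Mu0,Ld1,B0 rp0 wp2
slot 4 (MUL): stall FU — free A2,Mu0,Ld1,B0 rp0 wp2
slot 5 (ALU): stall RD_PORT — free A2,Mu0,Ld1,B0 rp0 wp2
slot 6 (ALU): stall RD_PORT — free A2,Mu0,Ld1,B0 rp0 wp2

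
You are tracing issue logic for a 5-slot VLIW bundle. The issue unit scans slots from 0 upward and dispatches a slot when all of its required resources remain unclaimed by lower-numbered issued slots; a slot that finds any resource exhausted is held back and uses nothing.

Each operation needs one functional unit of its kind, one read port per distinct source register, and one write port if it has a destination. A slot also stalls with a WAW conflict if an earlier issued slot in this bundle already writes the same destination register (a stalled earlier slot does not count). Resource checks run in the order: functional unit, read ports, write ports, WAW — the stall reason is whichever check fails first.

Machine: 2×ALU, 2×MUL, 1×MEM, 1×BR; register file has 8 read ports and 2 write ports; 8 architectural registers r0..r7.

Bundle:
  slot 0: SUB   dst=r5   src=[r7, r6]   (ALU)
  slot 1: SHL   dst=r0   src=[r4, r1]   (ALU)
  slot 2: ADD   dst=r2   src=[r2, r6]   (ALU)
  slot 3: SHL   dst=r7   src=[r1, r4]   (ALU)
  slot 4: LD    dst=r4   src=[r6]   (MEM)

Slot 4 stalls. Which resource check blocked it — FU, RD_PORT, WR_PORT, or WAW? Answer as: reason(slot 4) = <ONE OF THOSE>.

  0. ALU→r5 ⇒ go  {1A/2Mu/1Ld/1B | 6r 1w}
  1. ALU→r0 ⇒ go  {0A/2Mu/1Ld/1B | 4r 0w}
  2. ALU→r2 ⇒ no(FU)  {0A/2Mu/1Ld/1B | 4r 0w}
  3. ALU→r7 ⇒ no(FU)  {0A/2Mu/1Ld/1B | 4r 0w}
  4. MEM→r4 ⇒ no(WR_PORT)  {0A/2Mu/1Ld/1B | 4r 0w}

reason(slot 4) = WR_PORT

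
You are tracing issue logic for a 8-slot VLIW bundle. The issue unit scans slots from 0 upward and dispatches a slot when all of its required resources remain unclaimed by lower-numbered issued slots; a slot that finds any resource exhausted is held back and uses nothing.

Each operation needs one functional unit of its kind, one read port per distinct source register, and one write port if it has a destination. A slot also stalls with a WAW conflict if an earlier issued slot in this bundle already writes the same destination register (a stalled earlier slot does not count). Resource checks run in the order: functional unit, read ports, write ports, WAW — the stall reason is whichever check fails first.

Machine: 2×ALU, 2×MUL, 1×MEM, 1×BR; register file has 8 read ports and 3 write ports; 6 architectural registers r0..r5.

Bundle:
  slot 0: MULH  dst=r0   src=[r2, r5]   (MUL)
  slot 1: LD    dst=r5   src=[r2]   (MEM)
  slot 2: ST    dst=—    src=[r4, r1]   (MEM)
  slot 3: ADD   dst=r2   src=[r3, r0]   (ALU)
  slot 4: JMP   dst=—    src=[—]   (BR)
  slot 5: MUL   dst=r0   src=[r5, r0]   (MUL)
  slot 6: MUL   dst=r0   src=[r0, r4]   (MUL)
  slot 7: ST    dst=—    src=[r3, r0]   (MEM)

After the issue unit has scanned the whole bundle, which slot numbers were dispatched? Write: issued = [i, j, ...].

issued = [0, 1, 3, 4]

[0] MUL needs rd=2 wr=1: ok; after: ALU=2 MUL=1 MEM=1 BR=1, R=6, W=2
[1] MEM needs rd=1 wr=1: ok; after: ALU=2 MUL=1 MEM=0 BR=1, R=5, W=1
[2] MEM needs rd=2 wr=0: FU; after: ALU=2 MUL=1 MEM=0 BR=1, R=5, W=1
[3] ALU needs rd=2 wr=1: ok; after: ALU=1 MUL=1 MEM=0 BR=1, R=3, W=0
[4] BR needs rd=0 wr=0: ok; after: ALU=1 MUL=1 MEM=0 BR=0, R=3, W=0
[5] MUL needs rd=2 wr=1: WR_PORT; after: ALU=1 MUL=1 MEM=0 BR=0, R=3, W=0
[6] MUL needs rd=2 wr=1: WR_PORT; after: ALU=1 MUL=1 MEM=0 BR=0, R=3, W=0
[7] MEM needs rd=2 wr=0: FU; after: ALU=1 MUL=1 MEM=0 BR=0, R=3, W=0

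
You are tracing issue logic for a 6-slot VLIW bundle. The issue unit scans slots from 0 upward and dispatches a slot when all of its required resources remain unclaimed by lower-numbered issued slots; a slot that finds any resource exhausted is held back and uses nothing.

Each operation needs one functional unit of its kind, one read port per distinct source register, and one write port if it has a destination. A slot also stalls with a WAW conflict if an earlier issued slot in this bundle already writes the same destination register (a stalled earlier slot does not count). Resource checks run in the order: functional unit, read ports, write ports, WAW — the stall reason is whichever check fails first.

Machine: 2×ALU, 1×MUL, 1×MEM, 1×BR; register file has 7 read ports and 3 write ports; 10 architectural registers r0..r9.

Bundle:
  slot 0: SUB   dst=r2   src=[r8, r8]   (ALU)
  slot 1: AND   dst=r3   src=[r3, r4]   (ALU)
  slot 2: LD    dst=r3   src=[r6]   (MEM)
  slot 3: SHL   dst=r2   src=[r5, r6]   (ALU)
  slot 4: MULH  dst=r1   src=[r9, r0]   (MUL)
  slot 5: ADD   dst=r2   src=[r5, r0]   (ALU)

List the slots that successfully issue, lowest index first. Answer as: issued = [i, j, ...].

issued = [0, 1, 4]

#0 ALU src=r8,r8 dispatched  <A:1 Mu:1 Ld:1 B:1 rd:6 wr:2>
#1 ALU src=r3,r4 dispatched  <A:0 Mu:1 Ld:1 B:1 rd:4 wr:1>
#2 MEM src=r6 held:WAW  <A:0 Mu:1 Ld:1 B:1 rd:4 wr:1>
#3 ALU src=r5,r6 held:FU  <A:0 Mu:1 Ld:1 B:1 rd:4 wr:1>
#4 MUL src=r9,r0 dispatched  <A:0 Mu:0 Ld:1 B:1 rd:2 wr:0>
#5 ALU src=r5,r0 held:FU  <A:0 Mu:0 Ld:1 B:1 rd:2 wr:0>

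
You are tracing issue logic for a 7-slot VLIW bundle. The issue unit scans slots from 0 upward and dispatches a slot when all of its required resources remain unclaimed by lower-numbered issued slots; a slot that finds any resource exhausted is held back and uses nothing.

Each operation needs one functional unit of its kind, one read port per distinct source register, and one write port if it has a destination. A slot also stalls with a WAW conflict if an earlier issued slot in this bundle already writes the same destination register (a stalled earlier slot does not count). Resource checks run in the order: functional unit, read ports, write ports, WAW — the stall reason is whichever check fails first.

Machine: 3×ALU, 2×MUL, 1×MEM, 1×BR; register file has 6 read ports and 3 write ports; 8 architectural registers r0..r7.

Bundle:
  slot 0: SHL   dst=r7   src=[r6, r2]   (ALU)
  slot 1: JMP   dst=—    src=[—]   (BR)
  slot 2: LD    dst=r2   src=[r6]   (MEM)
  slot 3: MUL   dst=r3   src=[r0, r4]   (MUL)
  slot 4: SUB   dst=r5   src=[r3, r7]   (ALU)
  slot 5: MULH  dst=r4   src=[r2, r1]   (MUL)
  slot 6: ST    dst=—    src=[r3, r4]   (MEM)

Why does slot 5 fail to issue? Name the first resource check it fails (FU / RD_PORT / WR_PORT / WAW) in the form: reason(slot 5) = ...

  0. ALU→r7 ⇒ go  {2A/2Mu/1Ld/1B | 4r 2w}
  1. BR ⇒ go  {2A/2Mu/1Ld/0B | 4r 2w}
  2. MEM→r2 ⇒ go  {2A/2Mu/0Ld/0B | 3r 1w}
  3. MUL→r3 ⇒ go  {2A/1Mu/0Ld/0B | 1r 0w}
  4. ALU→r5 ⇒ no(RD_PORT)  {2A/1Mu/0Ld/0B | 1r 0w}
  5. MUL→r4 ⇒ no(RD_PORT)  {2A/1Mu/0Ld/0B | 1r 0w}
  6. MEM ⇒ no(FU)  {2A/1Mu/0Ld/0B | 1r 0w}

reason(slot 5) = RD_PORT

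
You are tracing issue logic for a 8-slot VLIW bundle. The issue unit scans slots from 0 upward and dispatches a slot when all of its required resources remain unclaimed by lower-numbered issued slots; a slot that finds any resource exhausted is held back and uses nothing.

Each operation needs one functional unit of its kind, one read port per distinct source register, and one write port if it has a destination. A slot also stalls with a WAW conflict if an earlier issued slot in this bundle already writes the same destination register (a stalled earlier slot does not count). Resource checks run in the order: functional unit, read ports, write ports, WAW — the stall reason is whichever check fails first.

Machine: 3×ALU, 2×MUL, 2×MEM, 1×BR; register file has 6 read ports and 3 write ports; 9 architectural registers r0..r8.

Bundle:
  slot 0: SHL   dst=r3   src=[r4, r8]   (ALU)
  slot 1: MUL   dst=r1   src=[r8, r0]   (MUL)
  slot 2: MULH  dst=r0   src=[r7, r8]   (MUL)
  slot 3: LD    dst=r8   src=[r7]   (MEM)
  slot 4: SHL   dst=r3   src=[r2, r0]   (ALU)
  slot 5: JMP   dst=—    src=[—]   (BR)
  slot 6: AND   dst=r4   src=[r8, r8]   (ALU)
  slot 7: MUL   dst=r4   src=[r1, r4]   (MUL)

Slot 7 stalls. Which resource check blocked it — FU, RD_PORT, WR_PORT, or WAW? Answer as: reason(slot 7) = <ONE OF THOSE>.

slot 0 (ALU): ISSUE — free A2,Mu2,Ld2,B1 rp4 wp2
slot 1 (MUL): ISSUE — free A2,Mu1,Ld2,B1 rp2 wp1
slot 2 (MUL): ISSUE — free A2,Mu0,Ld2,B1 rp0 wp0
slot 3 (MEM): stall RD_PORT — free A2,Mu0,Ld2,B1 rp0 wp0
slot 4 (ALU): stall RD_PORT — free A2,Mu0,Ld2,B1 rp0 wp0
slot 5 (BR): ISSUE — free A2,Mu0,Ld2,B0 rp0 wp0
slot 6 (ALU): stall RD_PORT — free A2,Mu0,Ld2,B0 rp0 wp0
slot 7 (MUL): stall FU — free A2,Mu0,Ld2,B0 rp0 wp0

reason(slot 7) = FU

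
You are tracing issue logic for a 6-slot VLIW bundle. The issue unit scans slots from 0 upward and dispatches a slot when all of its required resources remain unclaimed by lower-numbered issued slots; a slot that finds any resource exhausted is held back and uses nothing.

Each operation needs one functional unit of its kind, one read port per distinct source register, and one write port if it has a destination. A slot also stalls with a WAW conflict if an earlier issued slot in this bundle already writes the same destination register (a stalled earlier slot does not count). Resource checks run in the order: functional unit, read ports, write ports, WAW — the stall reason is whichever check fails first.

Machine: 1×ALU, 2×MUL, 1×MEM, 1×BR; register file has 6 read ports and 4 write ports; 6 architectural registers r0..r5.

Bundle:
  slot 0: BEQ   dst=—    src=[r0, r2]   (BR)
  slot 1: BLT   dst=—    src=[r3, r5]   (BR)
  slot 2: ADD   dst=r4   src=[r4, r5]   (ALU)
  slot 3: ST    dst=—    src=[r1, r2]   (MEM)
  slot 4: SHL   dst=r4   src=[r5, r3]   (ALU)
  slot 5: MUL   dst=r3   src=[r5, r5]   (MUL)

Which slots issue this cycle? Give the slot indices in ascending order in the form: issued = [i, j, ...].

  0. BR ⇒ go  {1A/2Mu/1Ld/0B | 4r 4w}
  1. BR ⇒ no(FU)  {1A/2Mu/1Ld/0B | 4r 4w}
  2. ALU→r4 ⇒ go  {0A/2Mu/1Ld/0B | 2r 3w}
  3. MEM ⇒ go  {0A/2Mu/0Ld/0B | 0r 3w}
  4. ALU→r4 ⇒ no(FU)  {0A/2Mu/0Ld/0B | 0r 3w}
  5. MUL→r3 ⇒ no(RD_PORT)  {0A/2Mu/0Ld/0B | 0r 3w}

issued = [0, 2, 3]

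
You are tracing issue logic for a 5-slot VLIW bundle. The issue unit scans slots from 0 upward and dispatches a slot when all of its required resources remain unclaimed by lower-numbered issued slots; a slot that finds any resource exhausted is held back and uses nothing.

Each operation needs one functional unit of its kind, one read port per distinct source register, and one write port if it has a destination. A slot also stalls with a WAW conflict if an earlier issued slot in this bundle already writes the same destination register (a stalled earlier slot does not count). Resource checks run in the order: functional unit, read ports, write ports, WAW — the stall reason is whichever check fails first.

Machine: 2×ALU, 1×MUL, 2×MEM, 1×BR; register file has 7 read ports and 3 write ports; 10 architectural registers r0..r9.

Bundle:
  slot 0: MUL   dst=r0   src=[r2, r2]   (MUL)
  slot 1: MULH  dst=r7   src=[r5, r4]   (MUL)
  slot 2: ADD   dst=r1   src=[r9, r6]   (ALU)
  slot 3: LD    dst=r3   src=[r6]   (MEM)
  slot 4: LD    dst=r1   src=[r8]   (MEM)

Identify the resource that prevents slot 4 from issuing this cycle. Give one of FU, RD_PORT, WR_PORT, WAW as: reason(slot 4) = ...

reason(slot 4) = WR_PORT

(0) want 1×MUL +1rd +1wr — yes → AL2|MU0|ME2|BR1|rd6|wr2
(1) want 1×MUL +2rd +1wr — FU → AL2|MU0|ME2|BR1|rd6|wr2
(2) want 1×ALU +2rd +1wr — yes → AL1|MU0|ME2|BR1|rd4|wr1
(3) want 1×MEM +1rd +1wr — yes → AL1|MU0|ME1|BR1|rd3|wr0
(4) want 1×MEM +1rd +1wr — WR_PORT → AL1|MU0|ME1|BR1|rd3|wr0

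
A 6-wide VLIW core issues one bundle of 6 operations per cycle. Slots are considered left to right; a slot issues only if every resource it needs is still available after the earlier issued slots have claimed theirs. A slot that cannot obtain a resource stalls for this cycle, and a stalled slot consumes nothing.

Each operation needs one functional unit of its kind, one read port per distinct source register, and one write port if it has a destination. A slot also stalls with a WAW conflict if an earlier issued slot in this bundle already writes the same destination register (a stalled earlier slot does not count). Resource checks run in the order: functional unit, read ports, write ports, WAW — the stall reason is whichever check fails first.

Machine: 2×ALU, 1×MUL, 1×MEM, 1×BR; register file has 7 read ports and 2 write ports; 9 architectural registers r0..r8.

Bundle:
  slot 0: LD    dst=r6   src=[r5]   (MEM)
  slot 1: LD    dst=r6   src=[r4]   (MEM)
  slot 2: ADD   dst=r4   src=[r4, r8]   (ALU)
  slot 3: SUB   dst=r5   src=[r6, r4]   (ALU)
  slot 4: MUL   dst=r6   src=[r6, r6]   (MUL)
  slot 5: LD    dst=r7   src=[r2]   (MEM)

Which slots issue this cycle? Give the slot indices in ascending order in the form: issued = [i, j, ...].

issued = [0, 2]

(0) want 1×MEM +1rd +1wr — yes → AL2|MU1|ME0|BR1|rd6|wr1
(1) want 1×MEM +1rd +1wr — FU → AL2|MU1|ME0|BR1|rd6|wr1
(2) want 1×ALU +2rd +1wr — yes → AL1|MU1|ME0|BR1|rd4|wr0
(3) want 1×ALU +2rd +1wr — WR_PORT → AL1|MU1|ME0|BR1|rd4|wr0
(4) want 1×MUL +1rd +1wr — WR_PORT → AL1|MU1|ME0|BR1|rd4|wr0
(5) want 1×MEM +1rd +1wr — FU → AL1|MU1|ME0|BR1|rd4|wr0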